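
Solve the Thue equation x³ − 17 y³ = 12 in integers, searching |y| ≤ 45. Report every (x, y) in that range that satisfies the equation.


The equation is x³ - 17y³ = 12. For fixed y, x³ = 17·y³ + 12, so a solution requires the RHS to be a perfect cube.
Strategy: iterate y from -45 to 45, compute RHS = 17·y³ + 12, and check whether it is a (positive or negative) perfect cube.
Check small values of y:
  y = 0: RHS = 12 is not a perfect cube.
  y = 1: RHS = 29 is not a perfect cube.
  y = -1: RHS = -5 is not a perfect cube.
  y = 2: RHS = 148 is not a perfect cube.
  y = -2: RHS = -124 is not a perfect cube.
  y = 3: RHS = 471 is not a perfect cube.
  y = -3: RHS = -447 is not a perfect cube.
Continuing the search up to |y| = 45 finds no solutions either.
No (x, y) in the scanned range satisfies the equation.

No integer solutions with |y| ≤ 45.


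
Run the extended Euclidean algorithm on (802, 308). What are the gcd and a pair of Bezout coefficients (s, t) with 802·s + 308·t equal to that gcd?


Euclidean algorithm on (802, 308) — divide until remainder is 0:
  802 = 2 · 308 + 186
  308 = 1 · 186 + 122
  186 = 1 · 122 + 64
  122 = 1 · 64 + 58
  64 = 1 · 58 + 6
  58 = 9 · 6 + 4
  6 = 1 · 4 + 2
  4 = 2 · 2 + 0
gcd(802, 308) = 2.
Track Bezout coefficients alongside the remainders: start with r₀ = 802 = a·1 + b·0 (s = 1, t = 0) and r₁ = 308 = a·0 + b·1 (s = 0, t = 1); each new remainder r_{k+1} = r_{k-1} − q_k·r_k inherits s_{k+1} = s_{k-1} − q_k·s_k, t_{k+1} = t_{k-1} − q_k·t_k, so r_k = a·s_k + b·t_k at every step:
  q = 2: r = 186, s = 1 − 2·0 = 1, t = 0 − 2·1 = -2  (check: 802·1 + 308·(-2) = 186)
  q = 1: r = 122, s = 0 − 1·1 = -1, t = 1 − 1·(-2) = 3  (check: 802·(-1) + 308·3 = 122)
  q = 1: r = 64, s = 1 − 1·(-1) = 2, t = -2 − 1·3 = -5  (check: 802·2 + 308·(-5) = 64)
  q = 1: r = 58, s = -1 − 1·2 = -3, t = 3 − 1·(-5) = 8  (check: 802·(-3) + 308·8 = 58)
  q = 1: r = 6, s = 2 − 1·(-3) = 5, t = -5 − 1·8 = -13  (check: 802·5 + 308·(-13) = 6)
  q = 9: r = 4, s = -3 − 9·5 = -48, t = 8 − 9·(-13) = 125  (check: 802·(-48) + 308·125 = 4)
  q = 1: r = 2, s = 5 − 1·(-48) = 53, t = -13 − 1·125 = -138  (check: 802·53 + 308·(-138) = 2)
The row with r = 2 (the gcd) gives the Bezout coefficients s = 53, t = -138.
Result: 802 · (53) + 308 · (-138) = 2.

gcd(802, 308) = 2; s = 53, t = -138 (check: 802·53 + 308·(-138) = 2).


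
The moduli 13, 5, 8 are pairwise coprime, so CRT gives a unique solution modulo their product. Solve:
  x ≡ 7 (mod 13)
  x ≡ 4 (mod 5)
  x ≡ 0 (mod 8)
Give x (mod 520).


Moduli 13, 5, 8 are pairwise coprime; by CRT there is a unique solution modulo M = 13 · 5 · 8 = 520.
Solve pairwise, accumulating the modulus:
  Start with x ≡ 7 (mod 13).
  Combine with x ≡ 4 (mod 5): since gcd(13, 5) = 1, we get a unique residue mod 65.
    Write x = 7 + 13·t and substitute into x ≡ 4 (mod 5): 13·t ≡ 4 − 7 = -3 (mod 5).
    Reduce coefficients mod 5: 3·t ≡ 2 (mod 5).
    The inverse of 3 mod 5 is 2 (since 3·2 = 6 = 1·5 + 1), so t ≡ 2·2 = 4 ≡ 4 (mod 5).
    Then x = 7 + 13·4 = 59, valid modulo lcm(13, 5) = 65: x ≡ 59 (mod 65).
  Combine with x ≡ 0 (mod 8): since gcd(65, 8) = 1, we get a unique residue mod 520.
    Write x = 59 + 65·t and substitute into x ≡ 0 (mod 8): 65·t ≡ 0 − 59 = -59 (mod 8).
    Reduce coefficients mod 8: 1·t ≡ 5 (mod 8).
    So t ≡ 5 (mod 8).
    Then x = 59 + 65·5 = 384, valid modulo lcm(65, 8) = 520: x ≡ 384 (mod 520).
Verify: 384 mod 13 = 7 ✓, 384 mod 5 = 4 ✓, 384 mod 8 = 0 ✓.

x ≡ 384 (mod 520).


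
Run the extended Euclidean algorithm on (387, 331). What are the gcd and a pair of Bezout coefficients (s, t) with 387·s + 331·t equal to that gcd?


Euclidean algorithm on (387, 331) — divide until remainder is 0:
  387 = 1 · 331 + 56
  331 = 5 · 56 + 51
  56 = 1 · 51 + 5
  51 = 10 · 5 + 1
  5 = 5 · 1 + 0
gcd(387, 331) = 1.
Track Bezout coefficients alongside the remainders: start with r₀ = 387 = a·1 + b·0 (s = 1, t = 0) and r₁ = 331 = a·0 + b·1 (s = 0, t = 1); each new remainder r_{k+1} = r_{k-1} − q_k·r_k inherits s_{k+1} = s_{k-1} − q_k·s_k, t_{k+1} = t_{k-1} − q_k·t_k, so r_k = a·s_k + b·t_k at every step:
  q = 1: r = 56, s = 1 − 1·0 = 1, t = 0 − 1·1 = -1  (check: 387·1 + 331·(-1) = 56)
  q = 5: r = 51, s = 0 − 5·1 = -5, t = 1 − 5·(-1) = 6  (check: 387·(-5) + 331·6 = 51)
  q = 1: r = 5, s = 1 − 1·(-5) = 6, t = -1 − 1·6 = -7  (check: 387·6 + 331·(-7) = 5)
  q = 10: r = 1, s = -5 − 10·6 = -65, t = 6 − 10·(-7) = 76  (check: 387·(-65) + 331·76 = 1)
The row with r = 1 (the gcd) gives the Bezout coefficients s = -65, t = 76.
Result: 387 · (-65) + 331 · (76) = 1.

gcd(387, 331) = 1; s = -65, t = 76 (check: 387·(-65) + 331·76 = 1).


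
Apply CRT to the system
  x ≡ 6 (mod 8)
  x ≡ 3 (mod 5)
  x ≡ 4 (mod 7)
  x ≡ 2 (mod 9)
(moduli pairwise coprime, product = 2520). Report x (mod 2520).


Product of moduli M = 8 · 5 · 7 · 9 = 2520.
Merge one congruence at a time:
  Start: x ≡ 6 (mod 8).
  Combine with x ≡ 3 (mod 5); new modulus lcm = 40.
    Write x = 6 + 8·t and substitute into x ≡ 3 (mod 5): 8·t ≡ 3 − 6 = -3 (mod 5).
    Reduce coefficients mod 5: 3·t ≡ 2 (mod 5).
    The inverse of 3 mod 5 is 2 (since 3·2 = 6 = 1·5 + 1), so t ≡ 2·2 = 4 ≡ 4 (mod 5).
    Then x = 6 + 8·4 = 38, valid modulo lcm(8, 5) = 40: x ≡ 38 (mod 40).
  Combine with x ≡ 4 (mod 7); new modulus lcm = 280.
    Write x = 38 + 40·t and substitute into x ≡ 4 (mod 7): 40·t ≡ 4 − 38 = -34 (mod 7).
    Reduce coefficients mod 7: 5·t ≡ 1 (mod 7).
    The inverse of 5 mod 7 is 3 (since 5·3 = 15 = 2·7 + 1), so t ≡ 3·1 = 3 ≡ 3 (mod 7).
    Then x = 38 + 40·3 = 158, valid modulo lcm(40, 7) = 280: x ≡ 158 (mod 280).
  Combine with x ≡ 2 (mod 9); new modulus lcm = 2520.
    Write x = 158 + 280·t and substitute into x ≡ 2 (mod 9): 280·t ≡ 2 − 158 = -156 (mod 9).
    Reduce coefficients mod 9: 1·t ≡ 6 (mod 9).
    So t ≡ 6 (mod 9).
    Then x = 158 + 280·6 = 1838, valid modulo lcm(280, 9) = 2520: x ≡ 1838 (mod 2520).
Verify against each original: 1838 mod 8 = 6, 1838 mod 5 = 3, 1838 mod 7 = 4, 1838 mod 9 = 2.

x ≡ 1838 (mod 2520).


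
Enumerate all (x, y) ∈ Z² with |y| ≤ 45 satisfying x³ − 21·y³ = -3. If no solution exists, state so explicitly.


The equation is x³ - 21y³ = -3. For fixed y, x³ = 21·y³ − 3, so a solution requires the RHS to be a perfect cube.
Strategy: iterate y from -45 to 45, compute RHS = 21·y³ − 3, and check whether it is a (positive or negative) perfect cube.
Check small values of y:
  y = 0: RHS = -3 is not a perfect cube.
  y = 1: RHS = 18 is not a perfect cube.
  y = -1: RHS = -24 is not a perfect cube.
  y = 2: RHS = 165 is not a perfect cube.
  y = -2: RHS = -171 is not a perfect cube.
  y = 3: RHS = 564 is not a perfect cube.
  y = -3: RHS = -570 is not a perfect cube.
Continuing the search up to |y| = 45 finds no solutions either.
No (x, y) in the scanned range satisfies the equation.

No integer solutions with |y| ≤ 45.


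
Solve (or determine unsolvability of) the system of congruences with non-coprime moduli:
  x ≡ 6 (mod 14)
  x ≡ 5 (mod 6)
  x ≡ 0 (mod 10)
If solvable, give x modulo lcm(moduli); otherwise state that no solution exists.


Moduli 14, 6, 10 are not pairwise coprime, so CRT works modulo lcm(m_i) when all pairwise compatibility conditions hold.
Pairwise compatibility: gcd(m_i, m_j) must divide a_i - a_j for every pair.
Merge one congruence at a time:
  Start: x ≡ 6 (mod 14).
  Combine with x ≡ 5 (mod 6): gcd(14, 6) = 2, and 5 - 6 = -1 is NOT divisible by 2.
    ⇒ system is inconsistent (no integer solution).

No solution (the system is inconsistent).


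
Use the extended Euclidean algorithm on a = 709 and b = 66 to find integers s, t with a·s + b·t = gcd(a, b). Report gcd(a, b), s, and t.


Euclidean algorithm on (709, 66) — divide until remainder is 0:
  709 = 10 · 66 + 49
  66 = 1 · 49 + 17
  49 = 2 · 17 + 15
  17 = 1 · 15 + 2
  15 = 7 · 2 + 1
  2 = 2 · 1 + 0
gcd(709, 66) = 1.
Track Bezout coefficients alongside the remainders: start with r₀ = 709 = a·1 + b·0 (s = 1, t = 0) and r₁ = 66 = a·0 + b·1 (s = 0, t = 1); each new remainder r_{k+1} = r_{k-1} − q_k·r_k inherits s_{k+1} = s_{k-1} − q_k·s_k, t_{k+1} = t_{k-1} − q_k·t_k, so r_k = a·s_k + b·t_k at every step:
  q = 10: r = 49, s = 1 − 10·0 = 1, t = 0 − 10·1 = -10  (check: 709·1 + 66·(-10) = 49)
  q = 1: r = 17, s = 0 − 1·1 = -1, t = 1 − 1·(-10) = 11  (check: 709·(-1) + 66·11 = 17)
  q = 2: r = 15, s = 1 − 2·(-1) = 3, t = -10 − 2·11 = -32  (check: 709·3 + 66·(-32) = 15)
  q = 1: r = 2, s = -1 − 1·3 = -4, t = 11 − 1·(-32) = 43  (check: 709·(-4) + 66·43 = 2)
  q = 7: r = 1, s = 3 − 7·(-4) = 31, t = -32 − 7·43 = -333  (check: 709·31 + 66·(-333) = 1)
The row with r = 1 (the gcd) gives the Bezout coefficients s = 31, t = -333.
Result: 709 · (31) + 66 · (-333) = 1.

gcd(709, 66) = 1; s = 31, t = -333 (check: 709·31 + 66·(-333) = 1).


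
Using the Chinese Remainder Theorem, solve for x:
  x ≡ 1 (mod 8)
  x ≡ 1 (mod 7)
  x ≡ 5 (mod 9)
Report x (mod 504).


Moduli 8, 7, 9 are pairwise coprime; by CRT there is a unique solution modulo M = 8 · 7 · 9 = 504.
Solve pairwise, accumulating the modulus:
  Start with x ≡ 1 (mod 8).
  Combine with x ≡ 1 (mod 7): since gcd(8, 7) = 1, we get a unique residue mod 56.
    Write x = 1 + 8·t and substitute into x ≡ 1 (mod 7): 8·t ≡ 1 − 1 = 0 (mod 7).
    Reduce coefficients mod 7: 1·t ≡ 0 (mod 7).
    So t ≡ 0 (mod 7).
    Then x = 1 + 8·0 = 1, valid modulo lcm(8, 7) = 56: x ≡ 1 (mod 56).
  Combine with x ≡ 5 (mod 9): since gcd(56, 9) = 1, we get a unique residue mod 504.
    Write x = 1 + 56·t and substitute into x ≡ 5 (mod 9): 56·t ≡ 5 − 1 = 4 (mod 9).
    Reduce coefficients mod 9: 2·t ≡ 4 (mod 9).
    The inverse of 2 mod 9 is 5 (since 2·5 = 10 = 1·9 + 1), so t ≡ 5·4 = 20 ≡ 2 (mod 9).
    Then x = 1 + 56·2 = 113, valid modulo lcm(56, 9) = 504: x ≡ 113 (mod 504).
Verify: 113 mod 8 = 1 ✓, 113 mod 7 = 1 ✓, 113 mod 9 = 5 ✓.

x ≡ 113 (mod 504).


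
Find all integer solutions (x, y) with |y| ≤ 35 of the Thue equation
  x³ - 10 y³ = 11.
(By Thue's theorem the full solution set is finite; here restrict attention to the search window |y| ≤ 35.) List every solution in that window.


The equation is x³ - 10y³ = 11. For fixed y, x³ = 10·y³ + 11, so a solution requires the RHS to be a perfect cube.
Strategy: iterate y from -35 to 35, compute RHS = 10·y³ + 11, and check whether it is a (positive or negative) perfect cube.
Check small values of y:
  y = 0: RHS = 11 is not a perfect cube.
  y = 1: RHS = 21 is not a perfect cube.
  y = -1: RHS = 1 = (1)³ ⇒ x = 1 works.
  y = 2: RHS = 91 is not a perfect cube.
  y = -2: RHS = -69 is not a perfect cube.
  y = 3: RHS = 281 is not a perfect cube.
  y = -3: RHS = -259 is not a perfect cube.
Continuing the search up to |y| = 35 finds no further solutions beyond those listed.
Collected solutions: (1, -1).

Solutions (with |y| ≤ 35): (1, -1).


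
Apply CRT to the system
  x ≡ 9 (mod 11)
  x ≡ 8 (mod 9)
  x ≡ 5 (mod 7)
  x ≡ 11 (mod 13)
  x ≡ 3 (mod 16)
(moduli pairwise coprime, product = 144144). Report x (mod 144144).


Product of moduli M = 11 · 9 · 7 · 13 · 16 = 144144.
Merge one congruence at a time:
  Start: x ≡ 9 (mod 11).
  Combine with x ≡ 8 (mod 9); new modulus lcm = 99.
    Write x = 9 + 11·t and substitute into x ≡ 8 (mod 9): 11·t ≡ 8 − 9 = -1 (mod 9).
    Reduce coefficients mod 9: 2·t ≡ 8 (mod 9).
    The inverse of 2 mod 9 is 5 (since 2·5 = 10 = 1·9 + 1), so t ≡ 5·8 = 40 ≡ 4 (mod 9).
    Then x = 9 + 11·4 = 53, valid modulo lcm(11, 9) = 99: x ≡ 53 (mod 99).
  Combine with x ≡ 5 (mod 7); new modulus lcm = 693.
    Write x = 53 + 99·t and substitute into x ≡ 5 (mod 7): 99·t ≡ 5 − 53 = -48 (mod 7).
    Reduce coefficients mod 7: 1·t ≡ 1 (mod 7).
    So t ≡ 1 (mod 7).
    Then x = 53 + 99·1 = 152, valid modulo lcm(99, 7) = 693: x ≡ 152 (mod 693).
  Combine with x ≡ 11 (mod 13); new modulus lcm = 9009.
    Write x = 152 + 693·t and substitute into x ≡ 11 (mod 13): 693·t ≡ 11 − 152 = -141 (mod 13).
    Reduce coefficients mod 13: 4·t ≡ 2 (mod 13).
    The inverse of 4 mod 13 is 10 (since 4·10 = 40 = 3·13 + 1), so t ≡ 10·2 = 20 ≡ 7 (mod 13).
    Then x = 152 + 693·7 = 5003, valid modulo lcm(693, 13) = 9009: x ≡ 5003 (mod 9009).
  Combine with x ≡ 3 (mod 16); new modulus lcm = 144144.
    Write x = 5003 + 9009·t and substitute into x ≡ 3 (mod 16): 9009·t ≡ 3 − 5003 = -5000 (mod 16).
    Reduce coefficients mod 16: 1·t ≡ 8 (mod 16).
    So t ≡ 8 (mod 16).
    Then x = 5003 + 9009·8 = 77075, valid modulo lcm(9009, 16) = 144144: x ≡ 77075 (mod 144144).
Verify against each original: 77075 mod 11 = 9, 77075 mod 9 = 8, 77075 mod 7 = 5, 77075 mod 13 = 11, 77075 mod 16 = 3.

x ≡ 77075 (mod 144144).


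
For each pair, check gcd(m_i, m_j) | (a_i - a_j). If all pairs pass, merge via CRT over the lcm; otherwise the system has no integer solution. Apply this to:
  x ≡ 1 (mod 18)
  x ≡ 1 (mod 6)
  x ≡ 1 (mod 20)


Moduli 18, 6, 20 are not pairwise coprime, so CRT works modulo lcm(m_i) when all pairwise compatibility conditions hold.
Pairwise compatibility: gcd(m_i, m_j) must divide a_i - a_j for every pair.
Merge one congruence at a time:
  Start: x ≡ 1 (mod 18).
  Combine with x ≡ 1 (mod 6): gcd(18, 6) = 6; 1 - 1 = 0, which IS divisible by 6, so compatible.
    Write x = 1 + 18·t and substitute into x ≡ 1 (mod 6): 18·t ≡ 1 − 1 = 0 (mod 6).
    Divide the congruence (and modulus) by g = 6: 3·t ≡ 0 (mod 1).
    Modulo 1 every t works; take t = 0.
    Then x = 1 + 18·0 = 1, valid modulo lcm(18, 6) = 18: x ≡ 1 (mod 18).
  Combine with x ≡ 1 (mod 20): gcd(18, 20) = 2; 1 - 1 = 0, which IS divisible by 2, so compatible.
    Write x = 1 + 18·t and substitute into x ≡ 1 (mod 20): 18·t ≡ 1 − 1 = 0 (mod 20).
    Divide the congruence (and modulus) by g = 2: 9·t ≡ 0 (mod 10).
    The inverse of 9 mod 10 is 9 (since 9·9 = 81 = 8·10 + 1), so t ≡ 9·0 = 0 ≡ 0 (mod 10).
    Then x = 1 + 18·0 = 1, valid modulo lcm(18, 20) = 180: x ≡ 1 (mod 180).
Verify: 1 mod 18 = 1, 1 mod 6 = 1, 1 mod 20 = 1.

x ≡ 1 (mod 180).


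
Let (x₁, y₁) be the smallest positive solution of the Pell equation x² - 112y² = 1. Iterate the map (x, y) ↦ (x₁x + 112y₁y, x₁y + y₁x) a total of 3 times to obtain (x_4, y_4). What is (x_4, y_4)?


Step 1: Find the fundamental solution (x₁, y₁) of x² - 112y² = 1.
  Expand √112 as a continued fraction. a₀ = ⌊√112⌋ = 10; iterate m_{k+1} = d_k·a_k − m_k, d_{k+1} = (112 − m_{k+1}²)/d_k, a_{k+1} = ⌊(a₀ + m_{k+1})/d_{k+1}⌋ (starting m₀ = 0, d₀ = 1), with convergents p_k = a_k·p_{k-1} + p_{k-2}, q_k = a_k·q_{k-1} + q_{k-2} (p₋₁ = 1, q₋₁ = 0):
  k = 0: a₀ = 10; p₀/q₀ = 10/1; p₀² − 112·q₀² = 100 − 112 = -12.
  k = 1: m = 10, d = 12, a = ⌊(10 + 10)/12⌋ = 1; p/q = (1·10 + 1)/(1·1 + 0) = 11/1; p² − 112·q² = 121 − 112 = 9.
  k = 2: m = 2, d = 9, a = ⌊(10 + 2)/9⌋ = 1; p/q = (1·11 + 10)/(1·1 + 1) = 21/2; p² − 112·q² = 441 − 448 = -7.
  k = 3: m = 7, d = 7, a = ⌊(10 + 7)/7⌋ = 2; p/q = (2·21 + 11)/(2·2 + 1) = 53/5; p² − 112·q² = 2809 − 2800 = 9.
  k = 4: m = 7, d = 9, a = ⌊(10 + 7)/9⌋ = 1; p/q = (1·53 + 21)/(1·5 + 2) = 74/7; p² − 112·q² = 5476 − 5488 = -12.
  k = 5: m = 2, d = 12, a = ⌊(10 + 2)/12⌋ = 1; p/q = (1·74 + 53)/(1·7 + 5) = 127/12; p² − 112·q² = 16129 − 16128 = 1.
  The first convergent with p² − 112·q² = 1 gives the fundamental solution (x₁, y₁) = (127, 12).
Step 2: Apply the recurrence (x_{n+1}, y_{n+1}) = (x₁x_n + 112y₁y_n, x₁y_n + y₁x_n) repeatedly.
  From (x_1, y_1) = (127, 12): x_2 = 127·127 + 112·12·12 = 32257; y_2 = 127·12 + 12·127 = 3048.
  From (x_2, y_2) = (32257, 3048): x_3 = 127·32257 + 112·12·3048 = 8193151; y_3 = 127·3048 + 12·32257 = 774180.
  From (x_3, y_3) = (8193151, 774180): x_4 = 127·8193151 + 112·12·774180 = 2081028097; y_4 = 127·774180 + 12·8193151 = 196638672.
Step 3: Verify x_4² - 112·y_4² = 4330677940503441409 - 4330677940503441408 = 1 (should be 1). ✓

(x_1, y_1) = (127, 12); (x_4, y_4) = (2081028097, 196638672).


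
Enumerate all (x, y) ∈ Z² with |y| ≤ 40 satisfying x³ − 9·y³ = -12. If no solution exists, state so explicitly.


The equation is x³ - 9y³ = -12. For fixed y, x³ = 9·y³ − 12, so a solution requires the RHS to be a perfect cube.
Strategy: iterate y from -40 to 40, compute RHS = 9·y³ − 12, and check whether it is a (positive or negative) perfect cube.
Check small values of y:
  y = 0: RHS = -12 is not a perfect cube.
  y = 1: RHS = -3 is not a perfect cube.
  y = -1: RHS = -21 is not a perfect cube.
  y = 2: RHS = 60 is not a perfect cube.
  y = -2: RHS = -84 is not a perfect cube.
  y = 3: RHS = 231 is not a perfect cube.
  y = -3: RHS = -255 is not a perfect cube.
Continuing the search up to |y| = 40 finds no solutions either.
No (x, y) in the scanned range satisfies the equation.

No integer solutions with |y| ≤ 40.


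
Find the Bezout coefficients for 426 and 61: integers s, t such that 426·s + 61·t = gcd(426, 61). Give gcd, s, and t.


Euclidean algorithm on (426, 61) — divide until remainder is 0:
  426 = 6 · 61 + 60
  61 = 1 · 60 + 1
  60 = 60 · 1 + 0
gcd(426, 61) = 1.
Track Bezout coefficients alongside the remainders: start with r₀ = 426 = a·1 + b·0 (s = 1, t = 0) and r₁ = 61 = a·0 + b·1 (s = 0, t = 1); each new remainder r_{k+1} = r_{k-1} − q_k·r_k inherits s_{k+1} = s_{k-1} − q_k·s_k, t_{k+1} = t_{k-1} − q_k·t_k, so r_k = a·s_k + b·t_k at every step:
  q = 6: r = 60, s = 1 − 6·0 = 1, t = 0 − 6·1 = -6  (check: 426·1 + 61·(-6) = 60)
  q = 1: r = 1, s = 0 − 1·1 = -1, t = 1 − 1·(-6) = 7  (check: 426·(-1) + 61·7 = 1)
The row with r = 1 (the gcd) gives the Bezout coefficients s = -1, t = 7.
Result: 426 · (-1) + 61 · (7) = 1.

gcd(426, 61) = 1; s = -1, t = 7 (check: 426·(-1) + 61·7 = 1).


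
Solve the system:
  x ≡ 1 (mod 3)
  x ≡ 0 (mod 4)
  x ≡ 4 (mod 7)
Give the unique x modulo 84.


Moduli 3, 4, 7 are pairwise coprime; by CRT there is a unique solution modulo M = 3 · 4 · 7 = 84.
Solve pairwise, accumulating the modulus:
  Start with x ≡ 1 (mod 3).
  Combine with x ≡ 0 (mod 4): since gcd(3, 4) = 1, we get a unique residue mod 12.
    Write x = 1 + 3·t and substitute into x ≡ 0 (mod 4): 3·t ≡ 0 − 1 = -1 (mod 4).
    Reduce coefficients mod 4: 3·t ≡ 3 (mod 4).
    The inverse of 3 mod 4 is 3 (since 3·3 = 9 = 2·4 + 1), so t ≡ 3·3 = 9 ≡ 1 (mod 4).
    Then x = 1 + 3·1 = 4, valid modulo lcm(3, 4) = 12: x ≡ 4 (mod 12).
  Combine with x ≡ 4 (mod 7): since gcd(12, 7) = 1, we get a unique residue mod 84.
    Write x = 4 + 12·t and substitute into x ≡ 4 (mod 7): 12·t ≡ 4 − 4 = 0 (mod 7).
    Reduce coefficients mod 7: 5·t ≡ 0 (mod 7).
    The inverse of 5 mod 7 is 3 (since 5·3 = 15 = 2·7 + 1), so t ≡ 3·0 = 0 ≡ 0 (mod 7).
    Then x = 4 + 12·0 = 4, valid modulo lcm(12, 7) = 84: x ≡ 4 (mod 84).
Verify: 4 mod 3 = 1 ✓, 4 mod 4 = 0 ✓, 4 mod 7 = 4 ✓.

x ≡ 4 (mod 84).


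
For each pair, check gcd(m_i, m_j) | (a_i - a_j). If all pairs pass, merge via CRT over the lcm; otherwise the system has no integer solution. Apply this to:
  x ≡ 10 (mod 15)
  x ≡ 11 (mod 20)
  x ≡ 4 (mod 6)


Moduli 15, 20, 6 are not pairwise coprime, so CRT works modulo lcm(m_i) when all pairwise compatibility conditions hold.
Pairwise compatibility: gcd(m_i, m_j) must divide a_i - a_j for every pair.
Merge one congruence at a time:
  Start: x ≡ 10 (mod 15).
  Combine with x ≡ 11 (mod 20): gcd(15, 20) = 5, and 11 - 10 = 1 is NOT divisible by 5.
    ⇒ system is inconsistent (no integer solution).

No solution (the system is inconsistent).


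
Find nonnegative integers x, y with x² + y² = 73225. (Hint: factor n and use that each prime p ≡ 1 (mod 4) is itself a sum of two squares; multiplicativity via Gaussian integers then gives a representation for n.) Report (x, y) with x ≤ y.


Step 1: Factor n = 73225 = 5^2 · 29 · 101.
Step 2: Check the mod-4 condition on each prime factor: 5 ≡ 1 (mod 4), exponent 2; 29 ≡ 1 (mod 4), exponent 1; 101 ≡ 1 (mod 4), exponent 1.
All primes ≡ 3 (mod 4) appear to even exponent (or don't appear), so by the two-squares theorem n IS expressible as a sum of two squares.
Step 3: Build a representation. Group n = k² · m with k = 5 and m = 29 · 101 = 2929 (a product of primes ≡ 1 (mod 4)); a representation of m scales to one of n via (k·x)² + (k·y)² = k²(x² + y²). Each prime p ≡ 1 (mod 4) is itself a sum of two squares; find a² by testing p − a² for a perfect square:
  29: 29 − 1² = 28, 29 − 2² = 25 = 5² ⇒ 29 = 2² + 5².
  101: 101 − 1² = 100 = 10² ⇒ 101 = 1² + 10².
  Combine using the Brahmagupta–Fibonacci identity (a² + b²)(c² + d²) = (ac − bd)² + (ad + bc)² = (ac + bd)² + (ad − bc)²:
  29 · 101 = 2929: from (2² + 5²)(1² + 10²), take (2·1 − 5·10, 2·10 + 5·1) = (2 − 50, 20 + 5) = (-48, 25); dropping signs (only squares matter) gives (48, 25); check 48² + 25² = 2304 + 625 = 2929 ✓.
  Scale by k = 5: (5·48, 5·25) = (240, 125).
Step 4: Order so x ≤ y and verify: 125² + 240² = 15625 + 57600 = 73225 = n. ✓

n = 73225 = 125² + 240² (one valid representation with x ≤ y).


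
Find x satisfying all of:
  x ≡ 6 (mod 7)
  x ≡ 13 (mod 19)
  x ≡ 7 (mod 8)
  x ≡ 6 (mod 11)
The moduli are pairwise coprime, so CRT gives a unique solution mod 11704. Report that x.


Product of moduli M = 7 · 19 · 8 · 11 = 11704.
Merge one congruence at a time:
  Start: x ≡ 6 (mod 7).
  Combine with x ≡ 13 (mod 19); new modulus lcm = 133.
    Write x = 6 + 7·t and substitute into x ≡ 13 (mod 19): 7·t ≡ 13 − 6 = 7 (mod 19).
    The inverse of 7 mod 19 is 11 (since 7·11 = 77 = 4·19 + 1), so t ≡ 11·7 = 77 ≡ 1 (mod 19).
    Then x = 6 + 7·1 = 13, valid modulo lcm(7, 19) = 133: x ≡ 13 (mod 133).
  Combine with x ≡ 7 (mod 8); new modulus lcm = 1064.
    Write x = 13 + 133·t and substitute into x ≡ 7 (mod 8): 133·t ≡ 7 − 13 = -6 (mod 8).
    Reduce coefficients mod 8: 5·t ≡ 2 (mod 8).
    The inverse of 5 mod 8 is 5 (since 5·5 = 25 = 3·8 + 1), so t ≡ 5·2 = 10 ≡ 2 (mod 8).
    Then x = 13 + 133·2 = 279, valid modulo lcm(133, 8) = 1064: x ≡ 279 (mod 1064).
  Combine with x ≡ 6 (mod 11); new modulus lcm = 11704.
    Write x = 279 + 1064·t and substitute into x ≡ 6 (mod 11): 1064·t ≡ 6 − 279 = -273 (mod 11).
    Reduce coefficients mod 11: 8·t ≡ 2 (mod 11).
    The inverse of 8 mod 11 is 7 (since 8·7 = 56 = 5·11 + 1), so t ≡ 7·2 = 14 ≡ 3 (mod 11).
    Then x = 279 + 1064·3 = 3471, valid modulo lcm(1064, 11) = 11704: x ≡ 3471 (mod 11704).
Verify against each original: 3471 mod 7 = 6, 3471 mod 19 = 13, 3471 mod 8 = 7, 3471 mod 11 = 6.

x ≡ 3471 (mod 11704).


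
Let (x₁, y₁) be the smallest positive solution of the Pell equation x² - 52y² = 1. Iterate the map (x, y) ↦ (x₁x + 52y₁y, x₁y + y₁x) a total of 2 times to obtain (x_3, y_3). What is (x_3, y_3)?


Step 1: Find the fundamental solution (x₁, y₁) of x² - 52y² = 1.
  Expand √52 as a continued fraction. a₀ = ⌊√52⌋ = 7; iterate m_{k+1} = d_k·a_k − m_k, d_{k+1} = (52 − m_{k+1}²)/d_k, a_{k+1} = ⌊(a₀ + m_{k+1})/d_{k+1}⌋ (starting m₀ = 0, d₀ = 1), with convergents p_k = a_k·p_{k-1} + p_{k-2}, q_k = a_k·q_{k-1} + q_{k-2} (p₋₁ = 1, q₋₁ = 0):
  k = 0: a₀ = 7; p₀/q₀ = 7/1; p₀² − 52·q₀² = 49 − 52 = -3.
  k = 1: m = 7, d = 3, a = ⌊(7 + 7)/3⌋ = 4; p/q = (4·7 + 1)/(4·1 + 0) = 29/4; p² − 52·q² = 841 − 832 = 9.
  k = 2: m = 5, d = 9, a = ⌊(7 + 5)/9⌋ = 1; p/q = (1·29 + 7)/(1·4 + 1) = 36/5; p² − 52·q² = 1296 − 1300 = -4.
  k = 3: m = 4, d = 4, a = ⌊(7 + 4)/4⌋ = 2; p/q = (2·36 + 29)/(2·5 + 4) = 101/14; p² − 52·q² = 10201 − 10192 = 9.
  k = 4: m = 4, d = 9, a = ⌊(7 + 4)/9⌋ = 1; p/q = (1·101 + 36)/(1·14 + 5) = 137/19; p² − 52·q² = 18769 − 18772 = -3.
  k = 5: m = 5, d = 3, a = ⌊(7 + 5)/3⌋ = 4; p/q = (4·137 + 101)/(4·19 + 14) = 649/90; p² − 52·q² = 421201 − 421200 = 1.
  The first convergent with p² − 52·q² = 1 gives the fundamental solution (x₁, y₁) = (649, 90).
Step 2: Apply the recurrence (x_{n+1}, y_{n+1}) = (x₁x_n + 52y₁y_n, x₁y_n + y₁x_n) repeatedly.
  From (x_1, y_1) = (649, 90): x_2 = 649·649 + 52·90·90 = 842401; y_2 = 649·90 + 90·649 = 116820.
  From (x_2, y_2) = (842401, 116820): x_3 = 649·842401 + 52·90·116820 = 1093435849; y_3 = 649·116820 + 90·842401 = 151632270.
Step 3: Verify x_3² - 52·y_3² = 1195601955878350801 - 1195601955878350800 = 1 (should be 1). ✓

(x_1, y_1) = (649, 90); (x_3, y_3) = (1093435849, 151632270).


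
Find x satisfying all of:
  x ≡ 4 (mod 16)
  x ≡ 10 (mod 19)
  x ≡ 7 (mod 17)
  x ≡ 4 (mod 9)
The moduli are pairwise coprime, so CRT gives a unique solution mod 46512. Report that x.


Product of moduli M = 16 · 19 · 17 · 9 = 46512.
Merge one congruence at a time:
  Start: x ≡ 4 (mod 16).
  Combine with x ≡ 10 (mod 19); new modulus lcm = 304.
    Write x = 4 + 16·t and substitute into x ≡ 10 (mod 19): 16·t ≡ 10 − 4 = 6 (mod 19).
    The inverse of 16 mod 19 is 6 (since 16·6 = 96 = 5·19 + 1), so t ≡ 6·6 = 36 ≡ 17 (mod 19).
    Then x = 4 + 16·17 = 276, valid modulo lcm(16, 19) = 304: x ≡ 276 (mod 304).
  Combine with x ≡ 7 (mod 17); new modulus lcm = 5168.
    Write x = 276 + 304·t and substitute into x ≡ 7 (mod 17): 304·t ≡ 7 − 276 = -269 (mod 17).
    Reduce coefficients mod 17: 15·t ≡ 3 (mod 17).
    The inverse of 15 mod 17 is 8 (since 15·8 = 120 = 7·17 + 1), so t ≡ 8·3 = 24 ≡ 7 (mod 17).
    Then x = 276 + 304·7 = 2404, valid modulo lcm(304, 17) = 5168: x ≡ 2404 (mod 5168).
  Combine with x ≡ 4 (mod 9); new modulus lcm = 46512.
    Write x = 2404 + 5168·t and substitute into x ≡ 4 (mod 9): 5168·t ≡ 4 − 2404 = -2400 (mod 9).
    Reduce coefficients mod 9: 2·t ≡ 3 (mod 9).
    The inverse of 2 mod 9 is 5 (since 2·5 = 10 = 1·9 + 1), so t ≡ 5·3 = 15 ≡ 6 (mod 9).
    Then x = 2404 + 5168·6 = 33412, valid modulo lcm(5168, 9) = 46512: x ≡ 33412 (mod 46512).
Verify against each original: 33412 mod 16 = 4, 33412 mod 19 = 10, 33412 mod 17 = 7, 33412 mod 9 = 4.

x ≡ 33412 (mod 46512).


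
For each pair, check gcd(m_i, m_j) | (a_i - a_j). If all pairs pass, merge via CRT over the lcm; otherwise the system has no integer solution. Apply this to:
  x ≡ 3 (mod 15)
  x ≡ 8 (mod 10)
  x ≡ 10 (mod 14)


Moduli 15, 10, 14 are not pairwise coprime, so CRT works modulo lcm(m_i) when all pairwise compatibility conditions hold.
Pairwise compatibility: gcd(m_i, m_j) must divide a_i - a_j for every pair.
Merge one congruence at a time:
  Start: x ≡ 3 (mod 15).
  Combine with x ≡ 8 (mod 10): gcd(15, 10) = 5; 8 - 3 = 5, which IS divisible by 5, so compatible.
    Write x = 3 + 15·t and substitute into x ≡ 8 (mod 10): 15·t ≡ 8 − 3 = 5 (mod 10).
    Divide the congruence (and modulus) by g = 5: 3·t ≡ 1 (mod 2).
    Reduce coefficients mod 2: 1·t ≡ 1 (mod 2).
    So t ≡ 1 (mod 2).
    Then x = 3 + 15·1 = 18, valid modulo lcm(15, 10) = 30: x ≡ 18 (mod 30).
  Combine with x ≡ 10 (mod 14): gcd(30, 14) = 2; 10 - 18 = -8, which IS divisible by 2, so compatible.
    Write x = 18 + 30·t and substitute into x ≡ 10 (mod 14): 30·t ≡ 10 − 18 = -8 (mod 14).
    Divide the congruence (and modulus) by g = 2: 15·t ≡ -4 (mod 7).
    Reduce coefficients mod 7: 1·t ≡ 3 (mod 7).
    So t ≡ 3 (mod 7).
    Then x = 18 + 30·3 = 108, valid modulo lcm(30, 14) = 210: x ≡ 108 (mod 210).
Verify: 108 mod 15 = 3, 108 mod 10 = 8, 108 mod 14 = 10.

x ≡ 108 (mod 210).


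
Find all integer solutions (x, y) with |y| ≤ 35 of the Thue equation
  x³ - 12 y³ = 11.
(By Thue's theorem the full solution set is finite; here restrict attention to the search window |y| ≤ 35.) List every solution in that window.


The equation is x³ - 12y³ = 11. For fixed y, x³ = 12·y³ + 11, so a solution requires the RHS to be a perfect cube.
Strategy: iterate y from -35 to 35, compute RHS = 12·y³ + 11, and check whether it is a (positive or negative) perfect cube.
Check small values of y:
  y = 0: RHS = 11 is not a perfect cube.
  y = 1: RHS = 23 is not a perfect cube.
  y = -1: RHS = -1 = (-1)³ ⇒ x = -1 works.
  y = 2: RHS = 107 is not a perfect cube.
  y = -2: RHS = -85 is not a perfect cube.
  y = 3: RHS = 335 is not a perfect cube.
  y = -3: RHS = -313 is not a perfect cube.
Continuing the search up to |y| = 35 finds no further solutions beyond those listed.
Collected solutions: (-1, -1).

Solutions (with |y| ≤ 35): (-1, -1).


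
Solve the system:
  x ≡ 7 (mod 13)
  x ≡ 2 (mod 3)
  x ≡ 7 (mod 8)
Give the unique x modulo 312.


Moduli 13, 3, 8 are pairwise coprime; by CRT there is a unique solution modulo M = 13 · 3 · 8 = 312.
Solve pairwise, accumulating the modulus:
  Start with x ≡ 7 (mod 13).
  Combine with x ≡ 2 (mod 3): since gcd(13, 3) = 1, we get a unique residue mod 39.
    Write x = 7 + 13·t and substitute into x ≡ 2 (mod 3): 13·t ≡ 2 − 7 = -5 (mod 3).
    Reduce coefficients mod 3: 1·t ≡ 1 (mod 3).
    So t ≡ 1 (mod 3).
    Then x = 7 + 13·1 = 20, valid modulo lcm(13, 3) = 39: x ≡ 20 (mod 39).
  Combine with x ≡ 7 (mod 8): since gcd(39, 8) = 1, we get a unique residue mod 312.
    Write x = 20 + 39·t and substitute into x ≡ 7 (mod 8): 39·t ≡ 7 − 20 = -13 (mod 8).
    Reduce coefficients mod 8: 7·t ≡ 3 (mod 8).
    The inverse of 7 mod 8 is 7 (since 7·7 = 49 = 6·8 + 1), so t ≡ 7·3 = 21 ≡ 5 (mod 8).
    Then x = 20 + 39·5 = 215, valid modulo lcm(39, 8) = 312: x ≡ 215 (mod 312).
Verify: 215 mod 13 = 7 ✓, 215 mod 3 = 2 ✓, 215 mod 8 = 7 ✓.

x ≡ 215 (mod 312).


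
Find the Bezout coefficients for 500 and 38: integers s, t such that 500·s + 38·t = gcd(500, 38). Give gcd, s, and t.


Euclidean algorithm on (500, 38) — divide until remainder is 0:
  500 = 13 · 38 + 6
  38 = 6 · 6 + 2
  6 = 3 · 2 + 0
gcd(500, 38) = 2.
Track Bezout coefficients alongside the remainders: start with r₀ = 500 = a·1 + b·0 (s = 1, t = 0) and r₁ = 38 = a·0 + b·1 (s = 0, t = 1); each new remainder r_{k+1} = r_{k-1} − q_k·r_k inherits s_{k+1} = s_{k-1} − q_k·s_k, t_{k+1} = t_{k-1} − q_k·t_k, so r_k = a·s_k + b·t_k at every step:
  q = 13: r = 6, s = 1 − 13·0 = 1, t = 0 − 13·1 = -13  (check: 500·1 + 38·(-13) = 6)
  q = 6: r = 2, s = 0 − 6·1 = -6, t = 1 − 6·(-13) = 79  (check: 500·(-6) + 38·79 = 2)
The row with r = 2 (the gcd) gives the Bezout coefficients s = -6, t = 79.
Result: 500 · (-6) + 38 · (79) = 2.

gcd(500, 38) = 2; s = -6, t = 79 (check: 500·(-6) + 38·79 = 2).


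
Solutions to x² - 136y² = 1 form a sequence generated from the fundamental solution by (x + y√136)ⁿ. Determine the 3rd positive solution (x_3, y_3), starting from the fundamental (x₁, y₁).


Step 1: Find the fundamental solution (x₁, y₁) of x² - 136y² = 1.
  Expand √136 as a continued fraction. a₀ = ⌊√136⌋ = 11; iterate m_{k+1} = d_k·a_k − m_k, d_{k+1} = (136 − m_{k+1}²)/d_k, a_{k+1} = ⌊(a₀ + m_{k+1})/d_{k+1}⌋ (starting m₀ = 0, d₀ = 1), with convergents p_k = a_k·p_{k-1} + p_{k-2}, q_k = a_k·q_{k-1} + q_{k-2} (p₋₁ = 1, q₋₁ = 0):
  k = 0: a₀ = 11; p₀/q₀ = 11/1; p₀² − 136·q₀² = 121 − 136 = -15.
  k = 1: m = 11, d = 15, a = ⌊(11 + 11)/15⌋ = 1; p/q = (1·11 + 1)/(1·1 + 0) = 12/1; p² − 136·q² = 144 − 136 = 8.
  k = 2: m = 4, d = 8, a = ⌊(11 + 4)/8⌋ = 1; p/q = (1·12 + 11)/(1·1 + 1) = 23/2; p² − 136·q² = 529 − 544 = -15.
  k = 3: m = 4, d = 15, a = ⌊(11 + 4)/15⌋ = 1; p/q = (1·23 + 12)/(1·2 + 1) = 35/3; p² − 136·q² = 1225 − 1224 = 1.
  The first convergent with p² − 136·q² = 1 gives the fundamental solution (x₁, y₁) = (35, 3).
Step 2: Apply the recurrence (x_{n+1}, y_{n+1}) = (x₁x_n + 136y₁y_n, x₁y_n + y₁x_n) repeatedly.
  From (x_1, y_1) = (35, 3): x_2 = 35·35 + 136·3·3 = 2449; y_2 = 35·3 + 3·35 = 210.
  From (x_2, y_2) = (2449, 210): x_3 = 35·2449 + 136·3·210 = 171395; y_3 = 35·210 + 3·2449 = 14697.
Step 3: Verify x_3² - 136·y_3² = 29376246025 - 29376246024 = 1 (should be 1). ✓

(x_1, y_1) = (35, 3); (x_3, y_3) = (171395, 14697).


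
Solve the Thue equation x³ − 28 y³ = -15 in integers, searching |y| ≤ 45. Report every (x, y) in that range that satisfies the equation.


The equation is x³ - 28y³ = -15. For fixed y, x³ = 28·y³ − 15, so a solution requires the RHS to be a perfect cube.
Strategy: iterate y from -45 to 45, compute RHS = 28·y³ − 15, and check whether it is a (positive or negative) perfect cube.
Check small values of y:
  y = 0: RHS = -15 is not a perfect cube.
  y = 1: RHS = 13 is not a perfect cube.
  y = -1: RHS = -43 is not a perfect cube.
  y = 2: RHS = 209 is not a perfect cube.
  y = -2: RHS = -239 is not a perfect cube.
  y = 3: RHS = 741 is not a perfect cube.
  y = -3: RHS = -771 is not a perfect cube.
Continuing the search up to |y| = 45 finds no solutions either.
No (x, y) in the scanned range satisfies the equation.

No integer solutions with |y| ≤ 45.


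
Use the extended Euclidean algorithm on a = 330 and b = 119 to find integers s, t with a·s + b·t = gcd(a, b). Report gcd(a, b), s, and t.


Euclidean algorithm on (330, 119) — divide until remainder is 0:
  330 = 2 · 119 + 92
  119 = 1 · 92 + 27
  92 = 3 · 27 + 11
  27 = 2 · 11 + 5
  11 = 2 · 5 + 1
  5 = 5 · 1 + 0
gcd(330, 119) = 1.
Track Bezout coefficients alongside the remainders: start with r₀ = 330 = a·1 + b·0 (s = 1, t = 0) and r₁ = 119 = a·0 + b·1 (s = 0, t = 1); each new remainder r_{k+1} = r_{k-1} − q_k·r_k inherits s_{k+1} = s_{k-1} − q_k·s_k, t_{k+1} = t_{k-1} − q_k·t_k, so r_k = a·s_k + b·t_k at every step:
  q = 2: r = 92, s = 1 − 2·0 = 1, t = 0 − 2·1 = -2  (check: 330·1 + 119·(-2) = 92)
  q = 1: r = 27, s = 0 − 1·1 = -1, t = 1 − 1·(-2) = 3  (check: 330·(-1) + 119·3 = 27)
  q = 3: r = 11, s = 1 − 3·(-1) = 4, t = -2 − 3·3 = -11  (check: 330·4 + 119·(-11) = 11)
  q = 2: r = 5, s = -1 − 2·4 = -9, t = 3 − 2·(-11) = 25  (check: 330·(-9) + 119·25 = 5)
  q = 2: r = 1, s = 4 − 2·(-9) = 22, t = -11 − 2·25 = -61  (check: 330·22 + 119·(-61) = 1)
The row with r = 1 (the gcd) gives the Bezout coefficients s = 22, t = -61.
Result: 330 · (22) + 119 · (-61) = 1.

gcd(330, 119) = 1; s = 22, t = -61 (check: 330·22 + 119·(-61) = 1).


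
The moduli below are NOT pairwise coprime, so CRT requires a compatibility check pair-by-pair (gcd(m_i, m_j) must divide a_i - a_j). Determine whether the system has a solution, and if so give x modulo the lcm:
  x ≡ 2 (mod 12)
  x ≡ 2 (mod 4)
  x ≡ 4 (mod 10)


Moduli 12, 4, 10 are not pairwise coprime, so CRT works modulo lcm(m_i) when all pairwise compatibility conditions hold.
Pairwise compatibility: gcd(m_i, m_j) must divide a_i - a_j for every pair.
Merge one congruence at a time:
  Start: x ≡ 2 (mod 12).
  Combine with x ≡ 2 (mod 4): gcd(12, 4) = 4; 2 - 2 = 0, which IS divisible by 4, so compatible.
    Write x = 2 + 12·t and substitute into x ≡ 2 (mod 4): 12·t ≡ 2 − 2 = 0 (mod 4).
    Divide the congruence (and modulus) by g = 4: 3·t ≡ 0 (mod 1).
    Modulo 1 every t works; take t = 0.
    Then x = 2 + 12·0 = 2, valid modulo lcm(12, 4) = 12: x ≡ 2 (mod 12).
  Combine with x ≡ 4 (mod 10): gcd(12, 10) = 2; 4 - 2 = 2, which IS divisible by 2, so compatible.
    Write x = 2 + 12·t and substitute into x ≡ 4 (mod 10): 12·t ≡ 4 − 2 = 2 (mod 10).
    Divide the congruence (and modulus) by g = 2: 6·t ≡ 1 (mod 5).
    Reduce coefficients mod 5: 1·t ≡ 1 (mod 5).
    So t ≡ 1 (mod 5).
    Then x = 2 + 12·1 = 14, valid modulo lcm(12, 10) = 60: x ≡ 14 (mod 60).
Verify: 14 mod 12 = 2, 14 mod 4 = 2, 14 mod 10 = 4.

x ≡ 14 (mod 60).


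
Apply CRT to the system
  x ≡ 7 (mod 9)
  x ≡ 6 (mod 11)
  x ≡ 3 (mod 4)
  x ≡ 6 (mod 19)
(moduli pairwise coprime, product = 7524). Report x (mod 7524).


Product of moduli M = 9 · 11 · 4 · 19 = 7524.
Merge one congruence at a time:
  Start: x ≡ 7 (mod 9).
  Combine with x ≡ 6 (mod 11); new modulus lcm = 99.
    Write x = 7 + 9·t and substitute into x ≡ 6 (mod 11): 9·t ≡ 6 − 7 = -1 (mod 11).
    Reduce coefficients mod 11: 9·t ≡ 10 (mod 11).
    The inverse of 9 mod 11 is 5 (since 9·5 = 45 = 4·11 + 1), so t ≡ 5·10 = 50 ≡ 6 (mod 11).
    Then x = 7 + 9·6 = 61, valid modulo lcm(9, 11) = 99: x ≡ 61 (mod 99).
  Combine with x ≡ 3 (mod 4); new modulus lcm = 396.
    Write x = 61 + 99·t and substitute into x ≡ 3 (mod 4): 99·t ≡ 3 − 61 = -58 (mod 4).
    Reduce coefficients mod 4: 3·t ≡ 2 (mod 4).
    The inverse of 3 mod 4 is 3 (since 3·3 = 9 = 2·4 + 1), so t ≡ 3·2 = 6 ≡ 2 (mod 4).
    Then x = 61 + 99·2 = 259, valid modulo lcm(99, 4) = 396: x ≡ 259 (mod 396).
  Combine with x ≡ 6 (mod 19); new modulus lcm = 7524.
    Write x = 259 + 396·t and substitute into x ≡ 6 (mod 19): 396·t ≡ 6 − 259 = -253 (mod 19).
    Reduce coefficients mod 19: 16·t ≡ 13 (mod 19).
    The inverse of 16 mod 19 is 6 (since 16·6 = 96 = 5·19 + 1), so t ≡ 6·13 = 78 ≡ 2 (mod 19).
    Then x = 259 + 396·2 = 1051, valid modulo lcm(396, 19) = 7524: x ≡ 1051 (mod 7524).
Verify against each original: 1051 mod 9 = 7, 1051 mod 11 = 6, 1051 mod 4 = 3, 1051 mod 19 = 6.

x ≡ 1051 (mod 7524).


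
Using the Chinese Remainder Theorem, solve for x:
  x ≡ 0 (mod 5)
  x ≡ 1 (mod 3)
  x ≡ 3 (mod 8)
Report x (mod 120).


Moduli 5, 3, 8 are pairwise coprime; by CRT there is a unique solution modulo M = 5 · 3 · 8 = 120.
Solve pairwise, accumulating the modulus:
  Start with x ≡ 0 (mod 5).
  Combine with x ≡ 1 (mod 3): since gcd(5, 3) = 1, we get a unique residue mod 15.
    Write x = 0 + 5·t and substitute into x ≡ 1 (mod 3): 5·t ≡ 1 − 0 = 1 (mod 3).
    Reduce coefficients mod 3: 2·t ≡ 1 (mod 3).
    The inverse of 2 mod 3 is 2 (since 2·2 = 4 = 1·3 + 1), so t ≡ 2·1 = 2 ≡ 2 (mod 3).
    Then x = 0 + 5·2 = 10, valid modulo lcm(5, 3) = 15: x ≡ 10 (mod 15).
  Combine with x ≡ 3 (mod 8): since gcd(15, 8) = 1, we get a unique residue mod 120.
    Write x = 10 + 15·t and substitute into x ≡ 3 (mod 8): 15·t ≡ 3 − 10 = -7 (mod 8).
    Reduce coefficients mod 8: 7·t ≡ 1 (mod 8).
    The inverse of 7 mod 8 is 7 (since 7·7 = 49 = 6·8 + 1), so t ≡ 7·1 = 7 ≡ 7 (mod 8).
    Then x = 10 + 15·7 = 115, valid modulo lcm(15, 8) = 120: x ≡ 115 (mod 120).
Verify: 115 mod 5 = 0 ✓, 115 mod 3 = 1 ✓, 115 mod 8 = 3 ✓.

x ≡ 115 (mod 120).


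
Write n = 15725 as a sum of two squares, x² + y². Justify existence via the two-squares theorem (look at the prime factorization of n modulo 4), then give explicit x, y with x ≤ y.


Step 1: Factor n = 15725 = 5^2 · 17 · 37.
Step 2: Check the mod-4 condition on each prime factor: 5 ≡ 1 (mod 4), exponent 2; 17 ≡ 1 (mod 4), exponent 1; 37 ≡ 1 (mod 4), exponent 1.
All primes ≡ 3 (mod 4) appear to even exponent (or don't appear), so by the two-squares theorem n IS expressible as a sum of two squares.
Step 3: Build a representation. Group n = k² · m with k = 5 and m = 17 · 37 = 629 (a product of primes ≡ 1 (mod 4)); a representation of m scales to one of n via (k·x)² + (k·y)² = k²(x² + y²). Each prime p ≡ 1 (mod 4) is itself a sum of two squares; find a² by testing p − a² for a perfect square:
  17: 17 − 1² = 16 = 4² ⇒ 17 = 1² + 4².
  37: 37 − 1² = 36 = 6² ⇒ 37 = 1² + 6².
  Combine using the Brahmagupta–Fibonacci identity (a² + b²)(c² + d²) = (ac − bd)² + (ad + bc)² = (ac + bd)² + (ad − bc)²:
  17 · 37 = 629: from (1² + 4²)(1² + 6²), take (1·1 − 4·6, 1·6 + 4·1) = (1 − 24, 6 + 4) = (-23, 10); dropping signs (only squares matter) gives (23, 10); check 23² + 10² = 529 + 100 = 629 ✓.
  Scale by k = 5: (5·23, 5·10) = (115, 50).
Step 4: Order so x ≤ y and verify: 50² + 115² = 2500 + 13225 = 15725 = n. ✓

n = 15725 = 50² + 115² (one valid representation with x ≤ y).
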